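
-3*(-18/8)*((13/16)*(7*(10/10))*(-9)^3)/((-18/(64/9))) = 22113/2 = 11056.50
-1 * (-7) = 7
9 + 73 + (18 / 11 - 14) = 766 / 11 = 69.64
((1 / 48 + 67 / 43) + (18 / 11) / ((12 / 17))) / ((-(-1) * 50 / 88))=88481 / 12900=6.86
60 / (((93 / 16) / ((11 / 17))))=6.68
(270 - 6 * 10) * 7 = 1470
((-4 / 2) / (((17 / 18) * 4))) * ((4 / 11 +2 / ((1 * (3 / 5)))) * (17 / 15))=-122 / 55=-2.22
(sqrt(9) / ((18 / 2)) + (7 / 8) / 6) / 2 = 23 / 96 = 0.24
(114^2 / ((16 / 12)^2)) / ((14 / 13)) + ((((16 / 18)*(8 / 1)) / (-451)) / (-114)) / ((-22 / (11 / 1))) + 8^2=88777915375 / 12956328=6852.09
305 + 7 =312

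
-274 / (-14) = 137 / 7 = 19.57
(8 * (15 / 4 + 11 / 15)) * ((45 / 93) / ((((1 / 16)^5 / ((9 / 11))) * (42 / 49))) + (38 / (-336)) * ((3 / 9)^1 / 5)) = 111952368330749 / 6444900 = 17370691.30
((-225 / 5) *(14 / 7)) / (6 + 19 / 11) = -198 / 17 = -11.65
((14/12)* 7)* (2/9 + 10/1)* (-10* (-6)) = 45080/9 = 5008.89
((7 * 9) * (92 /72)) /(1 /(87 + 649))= 59248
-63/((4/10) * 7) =-45/2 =-22.50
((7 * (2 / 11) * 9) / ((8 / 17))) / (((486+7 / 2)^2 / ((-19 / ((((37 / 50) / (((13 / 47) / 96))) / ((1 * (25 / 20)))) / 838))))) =-4618375125 / 586688572448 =-0.01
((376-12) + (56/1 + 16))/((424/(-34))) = -1853/53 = -34.96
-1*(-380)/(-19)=-20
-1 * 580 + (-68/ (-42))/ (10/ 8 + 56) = -2789084/ 4809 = -579.97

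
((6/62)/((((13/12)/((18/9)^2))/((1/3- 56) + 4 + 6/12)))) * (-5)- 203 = -44969/403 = -111.59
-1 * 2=-2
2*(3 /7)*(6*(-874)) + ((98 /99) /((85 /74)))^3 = -18746251900761944 /4171194113625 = -4494.22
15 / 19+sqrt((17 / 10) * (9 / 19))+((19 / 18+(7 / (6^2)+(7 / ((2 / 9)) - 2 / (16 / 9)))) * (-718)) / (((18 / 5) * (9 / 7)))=-60390235 / 12312+3 * sqrt(3230) / 190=-4904.09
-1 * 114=-114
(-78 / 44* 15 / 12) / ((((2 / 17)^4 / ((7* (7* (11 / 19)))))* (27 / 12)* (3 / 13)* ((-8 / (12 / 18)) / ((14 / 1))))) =24207309035 / 32832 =737308.39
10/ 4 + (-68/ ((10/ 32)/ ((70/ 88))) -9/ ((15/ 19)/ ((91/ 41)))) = -883479/ 4510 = -195.89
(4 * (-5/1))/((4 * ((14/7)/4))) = -10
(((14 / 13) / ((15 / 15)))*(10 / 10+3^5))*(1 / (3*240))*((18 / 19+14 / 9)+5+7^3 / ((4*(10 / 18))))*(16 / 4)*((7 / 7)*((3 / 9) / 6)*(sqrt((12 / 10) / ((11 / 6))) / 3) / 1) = 236360299*sqrt(55) / 495173250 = 3.54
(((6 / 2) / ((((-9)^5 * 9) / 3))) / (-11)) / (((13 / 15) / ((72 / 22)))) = 20 / 3440151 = 0.00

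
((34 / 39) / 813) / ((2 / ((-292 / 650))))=-2482 / 10304775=-0.00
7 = 7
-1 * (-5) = 5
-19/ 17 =-1.12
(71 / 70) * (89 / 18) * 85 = 107423 / 252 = 426.28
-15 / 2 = -7.50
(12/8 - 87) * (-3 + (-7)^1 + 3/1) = 1197/2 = 598.50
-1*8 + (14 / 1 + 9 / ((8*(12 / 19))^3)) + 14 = 1972939 / 98304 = 20.07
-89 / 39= -2.28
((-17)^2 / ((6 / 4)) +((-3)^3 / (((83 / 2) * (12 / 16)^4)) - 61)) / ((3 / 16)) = 516368 / 747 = 691.26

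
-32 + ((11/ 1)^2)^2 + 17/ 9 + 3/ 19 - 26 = 2494043/ 171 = 14585.05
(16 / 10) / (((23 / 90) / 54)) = 7776 / 23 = 338.09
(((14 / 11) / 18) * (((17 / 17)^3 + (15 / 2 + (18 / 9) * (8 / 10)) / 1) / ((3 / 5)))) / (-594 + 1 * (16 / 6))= -707 / 351252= -0.00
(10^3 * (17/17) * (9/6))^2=2250000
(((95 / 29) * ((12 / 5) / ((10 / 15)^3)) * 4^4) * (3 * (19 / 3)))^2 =14008911151104 / 841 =16657444888.35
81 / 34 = 2.38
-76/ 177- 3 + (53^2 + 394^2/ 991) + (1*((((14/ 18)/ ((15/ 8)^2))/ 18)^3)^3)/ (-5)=192096870785965100915562742406058103573639317494/ 64849032837500557900188880753726959228515625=2962.22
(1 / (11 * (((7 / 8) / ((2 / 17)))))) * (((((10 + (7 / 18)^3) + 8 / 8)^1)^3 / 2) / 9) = 268273726087375 / 292108849978176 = 0.92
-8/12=-2/3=-0.67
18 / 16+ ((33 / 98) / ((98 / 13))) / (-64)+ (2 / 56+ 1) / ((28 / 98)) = 2919187 / 614656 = 4.75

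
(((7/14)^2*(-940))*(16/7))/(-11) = 3760/77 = 48.83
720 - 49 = 671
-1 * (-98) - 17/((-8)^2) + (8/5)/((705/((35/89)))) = 392473559/4015680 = 97.74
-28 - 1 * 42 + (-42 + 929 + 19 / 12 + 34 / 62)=304717 / 372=819.13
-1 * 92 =-92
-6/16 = -3/8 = -0.38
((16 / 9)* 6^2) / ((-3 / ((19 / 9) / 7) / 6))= -2432 / 63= -38.60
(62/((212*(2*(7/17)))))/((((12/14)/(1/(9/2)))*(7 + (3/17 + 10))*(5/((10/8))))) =8959/6685632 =0.00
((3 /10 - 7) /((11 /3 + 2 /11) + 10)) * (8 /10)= -0.39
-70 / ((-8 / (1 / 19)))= 35 / 76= 0.46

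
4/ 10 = 2/ 5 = 0.40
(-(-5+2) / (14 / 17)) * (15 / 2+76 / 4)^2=143259 / 56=2558.20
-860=-860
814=814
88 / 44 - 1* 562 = -560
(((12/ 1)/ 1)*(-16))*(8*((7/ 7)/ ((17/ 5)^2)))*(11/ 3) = -140800/ 289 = -487.20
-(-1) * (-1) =-1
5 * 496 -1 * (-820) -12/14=23094/7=3299.14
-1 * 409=-409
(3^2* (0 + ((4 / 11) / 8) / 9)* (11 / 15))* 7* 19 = 133 / 30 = 4.43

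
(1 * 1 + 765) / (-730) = -1.05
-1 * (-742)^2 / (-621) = 550564 / 621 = 886.58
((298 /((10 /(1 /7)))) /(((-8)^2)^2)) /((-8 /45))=-1341 /229376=-0.01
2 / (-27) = -2 / 27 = -0.07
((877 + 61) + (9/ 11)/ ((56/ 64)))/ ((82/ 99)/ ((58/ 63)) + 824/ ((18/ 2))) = 18869778/ 1858073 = 10.16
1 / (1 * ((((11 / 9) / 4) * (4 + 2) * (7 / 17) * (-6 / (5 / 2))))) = -85 / 154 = -0.55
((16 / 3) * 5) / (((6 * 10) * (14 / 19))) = 38 / 63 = 0.60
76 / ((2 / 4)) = 152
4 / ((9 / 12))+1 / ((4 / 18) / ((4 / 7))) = 166 / 21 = 7.90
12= 12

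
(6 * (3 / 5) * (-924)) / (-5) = 16632 / 25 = 665.28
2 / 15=0.13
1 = 1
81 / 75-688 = -17173 / 25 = -686.92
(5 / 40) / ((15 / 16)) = 2 / 15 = 0.13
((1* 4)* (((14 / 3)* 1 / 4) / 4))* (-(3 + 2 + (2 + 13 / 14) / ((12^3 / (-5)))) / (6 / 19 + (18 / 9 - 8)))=2294345 / 2239488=1.02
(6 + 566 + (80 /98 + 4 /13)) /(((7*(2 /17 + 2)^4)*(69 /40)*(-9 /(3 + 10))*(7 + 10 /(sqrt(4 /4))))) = -1121023775 /5590050732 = -0.20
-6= -6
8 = 8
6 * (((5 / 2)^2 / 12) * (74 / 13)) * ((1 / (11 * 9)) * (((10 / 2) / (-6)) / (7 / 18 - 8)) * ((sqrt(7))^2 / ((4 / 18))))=0.62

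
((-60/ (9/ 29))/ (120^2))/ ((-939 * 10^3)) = 29/ 2028240000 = 0.00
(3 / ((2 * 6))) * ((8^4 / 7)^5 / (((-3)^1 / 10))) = -2882303761517117440 / 50421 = -57164748051746.64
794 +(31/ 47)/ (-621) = 23174447/ 29187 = 794.00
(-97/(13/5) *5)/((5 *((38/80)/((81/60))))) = -106.03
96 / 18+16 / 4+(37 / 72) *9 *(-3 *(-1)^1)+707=17525 / 24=730.21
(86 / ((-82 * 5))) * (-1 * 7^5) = 722701 / 205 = 3525.37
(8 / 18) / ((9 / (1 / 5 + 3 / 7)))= 88 / 2835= 0.03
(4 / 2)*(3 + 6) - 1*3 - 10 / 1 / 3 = 35 / 3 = 11.67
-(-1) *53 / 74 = 53 / 74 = 0.72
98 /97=1.01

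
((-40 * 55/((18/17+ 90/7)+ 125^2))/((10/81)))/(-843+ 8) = 424116/310792177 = 0.00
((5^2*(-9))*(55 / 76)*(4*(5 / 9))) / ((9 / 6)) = -241.23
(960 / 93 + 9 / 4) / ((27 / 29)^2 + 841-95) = 1311119 / 77886260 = 0.02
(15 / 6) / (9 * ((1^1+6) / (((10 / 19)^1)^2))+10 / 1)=250 / 23743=0.01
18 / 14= 9 / 7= 1.29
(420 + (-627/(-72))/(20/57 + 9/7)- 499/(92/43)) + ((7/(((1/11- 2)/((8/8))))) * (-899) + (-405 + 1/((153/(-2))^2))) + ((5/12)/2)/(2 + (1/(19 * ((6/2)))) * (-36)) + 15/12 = 225589166289613/73128592368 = 3084.83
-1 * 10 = -10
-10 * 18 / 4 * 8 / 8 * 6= -270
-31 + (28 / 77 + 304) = 3007 / 11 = 273.36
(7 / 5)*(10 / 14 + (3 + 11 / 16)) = 6.16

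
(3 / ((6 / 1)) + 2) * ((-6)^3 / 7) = -540 / 7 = -77.14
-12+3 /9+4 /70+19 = 776 /105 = 7.39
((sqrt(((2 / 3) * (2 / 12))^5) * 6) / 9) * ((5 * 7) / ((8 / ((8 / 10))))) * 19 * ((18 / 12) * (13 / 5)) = 1729 / 2430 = 0.71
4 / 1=4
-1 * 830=-830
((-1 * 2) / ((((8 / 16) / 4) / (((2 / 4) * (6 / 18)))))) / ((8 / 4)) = -4 / 3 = -1.33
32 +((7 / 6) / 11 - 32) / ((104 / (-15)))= 83741 / 2288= 36.60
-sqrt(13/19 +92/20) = -sqrt(47690)/95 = -2.30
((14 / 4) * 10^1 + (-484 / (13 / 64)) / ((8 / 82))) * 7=-2219343 / 13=-170718.69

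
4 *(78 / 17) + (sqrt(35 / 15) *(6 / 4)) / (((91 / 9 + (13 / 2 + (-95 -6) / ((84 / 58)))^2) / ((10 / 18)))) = 245 *sqrt(21) / 3536086 + 312 / 17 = 18.35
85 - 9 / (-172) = 85.05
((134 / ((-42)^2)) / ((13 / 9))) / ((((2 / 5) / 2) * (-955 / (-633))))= 42411 / 243334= 0.17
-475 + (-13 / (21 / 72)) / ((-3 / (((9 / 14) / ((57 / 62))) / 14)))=-3090739 / 6517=-474.26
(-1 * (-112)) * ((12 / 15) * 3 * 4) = 5376 / 5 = 1075.20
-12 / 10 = -6 / 5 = -1.20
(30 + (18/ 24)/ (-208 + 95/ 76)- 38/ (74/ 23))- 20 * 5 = -2503440/ 30599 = -81.81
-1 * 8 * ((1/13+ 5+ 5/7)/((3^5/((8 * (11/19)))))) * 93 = -11501248/140049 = -82.12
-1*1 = -1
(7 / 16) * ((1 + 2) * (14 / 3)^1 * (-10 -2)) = -73.50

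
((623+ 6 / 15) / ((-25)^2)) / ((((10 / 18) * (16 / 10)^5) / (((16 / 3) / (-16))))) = -0.06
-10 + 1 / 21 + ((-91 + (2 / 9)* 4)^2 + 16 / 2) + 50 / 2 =8143.06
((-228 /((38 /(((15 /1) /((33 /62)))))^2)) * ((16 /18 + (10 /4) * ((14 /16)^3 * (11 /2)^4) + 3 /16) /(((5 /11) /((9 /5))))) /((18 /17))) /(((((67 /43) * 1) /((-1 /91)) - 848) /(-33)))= -158863109604505 /6624534528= -23981.02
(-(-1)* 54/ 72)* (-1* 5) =-15/ 4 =-3.75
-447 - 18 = -465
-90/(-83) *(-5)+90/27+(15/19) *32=23.17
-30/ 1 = -30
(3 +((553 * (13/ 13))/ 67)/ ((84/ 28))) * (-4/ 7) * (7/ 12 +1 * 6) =-91324/ 4221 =-21.64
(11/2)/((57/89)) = 979/114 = 8.59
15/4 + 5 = 35/4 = 8.75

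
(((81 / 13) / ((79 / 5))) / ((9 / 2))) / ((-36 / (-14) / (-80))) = -2.73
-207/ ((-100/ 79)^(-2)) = -331.68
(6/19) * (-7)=-42/19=-2.21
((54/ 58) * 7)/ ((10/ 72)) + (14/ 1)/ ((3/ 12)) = 14924/ 145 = 102.92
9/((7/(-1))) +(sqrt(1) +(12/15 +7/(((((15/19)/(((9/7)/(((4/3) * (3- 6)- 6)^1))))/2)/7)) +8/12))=-7759/525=-14.78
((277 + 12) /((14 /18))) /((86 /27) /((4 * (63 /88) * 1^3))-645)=-632043 /1095253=-0.58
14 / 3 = 4.67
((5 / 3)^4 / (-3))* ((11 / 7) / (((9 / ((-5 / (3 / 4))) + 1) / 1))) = 137500 / 11907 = 11.55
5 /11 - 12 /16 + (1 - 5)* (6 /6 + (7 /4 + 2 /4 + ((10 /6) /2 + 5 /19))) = -17.68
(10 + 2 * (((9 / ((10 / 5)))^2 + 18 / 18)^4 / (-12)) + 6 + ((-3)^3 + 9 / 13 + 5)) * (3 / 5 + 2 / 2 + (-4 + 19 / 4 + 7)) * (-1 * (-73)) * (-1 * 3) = 9265126301959 / 133120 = 69599806.96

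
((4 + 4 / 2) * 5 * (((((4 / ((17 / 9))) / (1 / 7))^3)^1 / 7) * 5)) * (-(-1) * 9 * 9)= 27776649600 / 4913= 5653704.38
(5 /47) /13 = 5 /611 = 0.01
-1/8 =-0.12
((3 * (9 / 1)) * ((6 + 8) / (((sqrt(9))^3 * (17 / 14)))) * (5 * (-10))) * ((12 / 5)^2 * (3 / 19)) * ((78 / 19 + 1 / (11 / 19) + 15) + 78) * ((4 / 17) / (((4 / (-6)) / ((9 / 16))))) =10287.08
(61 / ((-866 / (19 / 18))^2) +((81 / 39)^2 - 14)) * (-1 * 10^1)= 1988819706895 / 20532295368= 96.86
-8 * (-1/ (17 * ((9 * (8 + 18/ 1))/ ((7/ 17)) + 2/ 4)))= 112/ 135371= 0.00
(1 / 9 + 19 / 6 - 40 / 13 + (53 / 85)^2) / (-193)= -996881 / 326295450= -0.00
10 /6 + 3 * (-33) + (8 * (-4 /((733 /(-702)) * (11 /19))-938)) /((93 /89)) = -1806640860 /249953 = -7227.92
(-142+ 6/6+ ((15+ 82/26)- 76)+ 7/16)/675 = -41269/140400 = -0.29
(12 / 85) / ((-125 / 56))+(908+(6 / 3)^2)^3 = 8059599359328 / 10625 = 758550527.94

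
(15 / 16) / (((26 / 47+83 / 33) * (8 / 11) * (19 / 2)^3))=255915 / 522271696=0.00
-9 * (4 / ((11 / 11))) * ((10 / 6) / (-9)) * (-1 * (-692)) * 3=13840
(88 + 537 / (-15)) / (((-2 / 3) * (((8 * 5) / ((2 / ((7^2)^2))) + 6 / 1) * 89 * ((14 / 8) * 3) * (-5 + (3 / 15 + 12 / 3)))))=261 / 59840396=0.00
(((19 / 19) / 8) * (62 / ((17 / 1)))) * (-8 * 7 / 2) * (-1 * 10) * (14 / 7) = 255.29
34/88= 17/44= 0.39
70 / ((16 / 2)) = 35 / 4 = 8.75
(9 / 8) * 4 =9 / 2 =4.50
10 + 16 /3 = 46 /3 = 15.33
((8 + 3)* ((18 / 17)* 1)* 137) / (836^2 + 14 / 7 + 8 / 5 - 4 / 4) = 15070 / 6600709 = 0.00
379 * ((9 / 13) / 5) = 3411 / 65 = 52.48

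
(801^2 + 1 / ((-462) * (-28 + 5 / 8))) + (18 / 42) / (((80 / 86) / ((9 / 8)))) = 10386553348307 / 16188480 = 641601.52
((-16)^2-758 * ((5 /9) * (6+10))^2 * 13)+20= -63043244 /81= -778311.65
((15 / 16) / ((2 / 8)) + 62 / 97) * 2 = 1703 / 194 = 8.78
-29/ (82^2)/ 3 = -29/ 20172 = -0.00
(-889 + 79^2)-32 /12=16048 /3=5349.33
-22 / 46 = -11 / 23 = -0.48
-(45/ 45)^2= -1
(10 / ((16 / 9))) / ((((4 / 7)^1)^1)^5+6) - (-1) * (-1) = -58613 / 814928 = -0.07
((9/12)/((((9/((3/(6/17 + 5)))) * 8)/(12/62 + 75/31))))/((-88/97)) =-133569/7943936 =-0.02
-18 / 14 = -9 / 7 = -1.29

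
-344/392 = -43/49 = -0.88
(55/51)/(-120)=-11/1224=-0.01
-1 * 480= -480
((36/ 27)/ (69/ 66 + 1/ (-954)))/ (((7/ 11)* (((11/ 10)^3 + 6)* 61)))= 1923900/ 428856169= 0.00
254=254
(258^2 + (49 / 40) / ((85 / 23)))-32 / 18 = 2036814143 / 30600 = 66562.55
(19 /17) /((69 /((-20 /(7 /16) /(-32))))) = 190 /8211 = 0.02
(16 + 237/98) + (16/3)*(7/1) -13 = 12569/294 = 42.75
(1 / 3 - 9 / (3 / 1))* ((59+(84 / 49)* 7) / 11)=-568 / 33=-17.21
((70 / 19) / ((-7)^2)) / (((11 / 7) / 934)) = 44.69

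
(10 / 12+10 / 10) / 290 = 11 / 1740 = 0.01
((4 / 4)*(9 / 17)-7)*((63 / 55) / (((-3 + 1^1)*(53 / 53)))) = 63 / 17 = 3.71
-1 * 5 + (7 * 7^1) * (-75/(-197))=2690/197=13.65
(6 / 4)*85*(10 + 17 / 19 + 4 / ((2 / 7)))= 120615 / 38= 3174.08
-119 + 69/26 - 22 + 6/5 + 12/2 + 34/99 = -1683431/12870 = -130.80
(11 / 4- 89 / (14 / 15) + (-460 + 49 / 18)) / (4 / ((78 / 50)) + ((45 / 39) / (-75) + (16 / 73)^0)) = -9007115 / 58128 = -154.95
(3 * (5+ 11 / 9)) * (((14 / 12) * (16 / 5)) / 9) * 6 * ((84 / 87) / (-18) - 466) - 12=-152669780 / 7047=-21664.51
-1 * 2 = -2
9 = 9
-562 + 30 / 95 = -10672 / 19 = -561.68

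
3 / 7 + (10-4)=6.43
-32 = -32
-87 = -87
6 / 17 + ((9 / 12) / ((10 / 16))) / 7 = 312 / 595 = 0.52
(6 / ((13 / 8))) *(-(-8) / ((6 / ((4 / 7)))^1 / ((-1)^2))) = 256 / 91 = 2.81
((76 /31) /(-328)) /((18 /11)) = -209 /45756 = -0.00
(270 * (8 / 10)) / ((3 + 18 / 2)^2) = 1.50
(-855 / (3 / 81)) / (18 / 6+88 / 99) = -41553 / 7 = -5936.14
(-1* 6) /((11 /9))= -54 /11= -4.91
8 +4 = 12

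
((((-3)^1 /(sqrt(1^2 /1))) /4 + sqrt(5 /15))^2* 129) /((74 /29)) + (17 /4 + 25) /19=1053431 /22496 - 3741* sqrt(3) /148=3.05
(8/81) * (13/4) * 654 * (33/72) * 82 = 639067/81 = 7889.72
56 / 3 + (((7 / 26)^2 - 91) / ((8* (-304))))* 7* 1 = 93356599 / 4932096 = 18.93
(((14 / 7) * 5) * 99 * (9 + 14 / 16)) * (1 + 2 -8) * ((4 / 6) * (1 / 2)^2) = -65175 / 8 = -8146.88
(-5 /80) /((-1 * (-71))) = -1 /1136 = -0.00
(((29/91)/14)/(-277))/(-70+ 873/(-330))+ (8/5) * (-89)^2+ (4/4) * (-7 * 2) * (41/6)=266024036964496/21150059385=12577.93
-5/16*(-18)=45/8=5.62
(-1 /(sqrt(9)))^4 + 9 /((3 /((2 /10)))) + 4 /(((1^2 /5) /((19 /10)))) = 15638 /405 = 38.61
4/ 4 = 1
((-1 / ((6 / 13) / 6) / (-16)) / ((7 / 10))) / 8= 65 / 448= 0.15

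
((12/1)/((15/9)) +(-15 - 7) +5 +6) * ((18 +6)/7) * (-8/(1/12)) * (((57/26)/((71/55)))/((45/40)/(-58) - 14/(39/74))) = -19103496192/239084335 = -79.90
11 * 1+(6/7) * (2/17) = 1321/119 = 11.10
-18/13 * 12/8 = -27/13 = -2.08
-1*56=-56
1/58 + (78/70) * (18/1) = 20.07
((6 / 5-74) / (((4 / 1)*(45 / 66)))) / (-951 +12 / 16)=1144 / 40725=0.03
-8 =-8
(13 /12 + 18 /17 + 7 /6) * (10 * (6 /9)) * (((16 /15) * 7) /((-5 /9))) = -5040 /17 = -296.47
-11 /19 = -0.58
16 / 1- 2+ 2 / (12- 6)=14.33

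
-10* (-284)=2840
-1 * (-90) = 90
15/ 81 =5/ 27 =0.19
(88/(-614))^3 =-85184/28934443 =-0.00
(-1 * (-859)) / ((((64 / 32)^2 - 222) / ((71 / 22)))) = -12.72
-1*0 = 0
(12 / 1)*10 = 120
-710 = -710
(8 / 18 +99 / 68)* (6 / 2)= 1163 / 204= 5.70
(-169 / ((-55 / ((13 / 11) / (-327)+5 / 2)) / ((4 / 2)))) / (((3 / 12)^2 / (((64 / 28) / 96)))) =24280568 / 4154535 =5.84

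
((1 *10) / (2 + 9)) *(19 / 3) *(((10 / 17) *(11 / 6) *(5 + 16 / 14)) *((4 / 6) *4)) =326800 / 3213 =101.71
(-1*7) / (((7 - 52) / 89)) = 623 / 45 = 13.84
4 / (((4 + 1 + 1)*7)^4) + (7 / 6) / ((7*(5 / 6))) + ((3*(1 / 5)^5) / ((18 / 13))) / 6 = 243243271 / 1215506250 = 0.20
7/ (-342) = -7/ 342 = -0.02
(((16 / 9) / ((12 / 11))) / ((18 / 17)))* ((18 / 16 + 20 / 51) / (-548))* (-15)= 34045 / 532656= 0.06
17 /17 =1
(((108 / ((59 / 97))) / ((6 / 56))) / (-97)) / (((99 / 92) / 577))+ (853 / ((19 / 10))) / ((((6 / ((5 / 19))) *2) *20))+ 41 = -51277706551 / 5622936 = -9119.38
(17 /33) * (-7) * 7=-833 /33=-25.24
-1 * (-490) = 490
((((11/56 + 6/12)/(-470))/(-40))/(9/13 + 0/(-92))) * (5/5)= 169/3158400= 0.00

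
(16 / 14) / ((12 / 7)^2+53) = 56 / 2741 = 0.02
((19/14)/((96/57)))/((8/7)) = 361/512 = 0.71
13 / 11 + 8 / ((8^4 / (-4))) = 1653 / 1408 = 1.17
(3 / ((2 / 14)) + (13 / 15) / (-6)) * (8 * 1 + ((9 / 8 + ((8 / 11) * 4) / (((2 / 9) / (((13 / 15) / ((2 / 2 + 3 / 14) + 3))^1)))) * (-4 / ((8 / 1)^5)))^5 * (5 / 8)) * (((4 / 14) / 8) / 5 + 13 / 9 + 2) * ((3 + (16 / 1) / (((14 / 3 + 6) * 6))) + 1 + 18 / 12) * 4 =1045357031318090005376776503618169195862256332957453 / 78923474460158548090493096355785456222208000000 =13245.20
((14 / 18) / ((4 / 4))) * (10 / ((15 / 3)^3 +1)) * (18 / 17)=10 / 153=0.07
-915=-915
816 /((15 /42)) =11424 /5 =2284.80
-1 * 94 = -94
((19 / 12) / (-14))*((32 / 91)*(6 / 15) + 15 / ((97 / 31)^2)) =-136059019 / 719223960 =-0.19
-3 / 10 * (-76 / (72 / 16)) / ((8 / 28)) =266 / 15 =17.73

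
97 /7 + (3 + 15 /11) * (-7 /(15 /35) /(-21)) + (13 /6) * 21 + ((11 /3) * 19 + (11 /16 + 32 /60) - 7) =2340281 /18480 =126.64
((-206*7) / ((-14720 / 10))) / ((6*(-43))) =-721 / 189888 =-0.00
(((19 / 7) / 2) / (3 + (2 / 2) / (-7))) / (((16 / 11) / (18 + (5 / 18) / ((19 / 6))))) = 11341 / 1920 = 5.91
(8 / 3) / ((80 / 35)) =7 / 6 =1.17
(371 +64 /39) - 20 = 13753 /39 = 352.64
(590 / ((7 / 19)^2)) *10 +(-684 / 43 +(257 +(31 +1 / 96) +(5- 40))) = 8840186587 / 202272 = 43704.45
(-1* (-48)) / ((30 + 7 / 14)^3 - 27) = 384 / 226765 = 0.00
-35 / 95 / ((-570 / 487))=3409 / 10830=0.31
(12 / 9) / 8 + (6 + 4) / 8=17 / 12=1.42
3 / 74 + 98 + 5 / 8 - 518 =-124123 / 296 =-419.33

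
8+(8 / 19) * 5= 192 / 19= 10.11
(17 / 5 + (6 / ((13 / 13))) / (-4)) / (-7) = -19 / 70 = -0.27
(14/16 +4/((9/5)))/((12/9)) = 223/96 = 2.32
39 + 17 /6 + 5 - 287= -240.17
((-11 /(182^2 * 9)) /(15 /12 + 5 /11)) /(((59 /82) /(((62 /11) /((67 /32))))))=-1789568 /22095985275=-0.00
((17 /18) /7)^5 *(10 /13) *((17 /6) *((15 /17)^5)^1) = 265625 /5096958048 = 0.00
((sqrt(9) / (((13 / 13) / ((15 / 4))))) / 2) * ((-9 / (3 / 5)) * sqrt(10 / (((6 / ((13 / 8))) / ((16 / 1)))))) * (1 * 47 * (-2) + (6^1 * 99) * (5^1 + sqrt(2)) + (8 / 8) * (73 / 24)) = -5182275 * sqrt(390) / 64 - 66825 * sqrt(195) / 2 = -2065669.72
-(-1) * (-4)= -4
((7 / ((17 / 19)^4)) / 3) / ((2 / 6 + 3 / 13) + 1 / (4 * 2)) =94873688 / 17957015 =5.28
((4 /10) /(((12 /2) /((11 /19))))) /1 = 11 /285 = 0.04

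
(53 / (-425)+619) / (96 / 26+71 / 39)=112.26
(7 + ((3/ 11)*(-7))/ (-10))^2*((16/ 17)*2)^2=160174336/ 874225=183.22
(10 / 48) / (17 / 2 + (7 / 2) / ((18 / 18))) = 5 / 288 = 0.02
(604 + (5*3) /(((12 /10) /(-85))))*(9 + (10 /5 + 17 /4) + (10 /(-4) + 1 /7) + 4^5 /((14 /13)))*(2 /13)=-3535035 /52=-67981.44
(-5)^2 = 25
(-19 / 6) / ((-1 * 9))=19 / 54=0.35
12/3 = 4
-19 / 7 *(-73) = 1387 / 7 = 198.14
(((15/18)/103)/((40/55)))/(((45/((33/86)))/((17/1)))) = 2057/1275552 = 0.00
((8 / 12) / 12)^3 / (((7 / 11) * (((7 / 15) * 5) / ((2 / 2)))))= 11 / 95256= 0.00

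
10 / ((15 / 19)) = 38 / 3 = 12.67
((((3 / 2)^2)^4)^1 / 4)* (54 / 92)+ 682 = 32302075 / 47104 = 685.76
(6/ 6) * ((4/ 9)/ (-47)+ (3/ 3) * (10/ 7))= 4202/ 2961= 1.42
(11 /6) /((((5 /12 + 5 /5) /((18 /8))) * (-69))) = -33 /782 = -0.04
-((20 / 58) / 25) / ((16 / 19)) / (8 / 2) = -19 / 4640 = -0.00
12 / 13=0.92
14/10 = 7/5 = 1.40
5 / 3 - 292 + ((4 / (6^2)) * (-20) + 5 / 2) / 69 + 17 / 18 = -179708 / 621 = -289.38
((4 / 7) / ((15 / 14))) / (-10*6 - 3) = -8 / 945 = -0.01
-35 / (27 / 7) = -245 / 27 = -9.07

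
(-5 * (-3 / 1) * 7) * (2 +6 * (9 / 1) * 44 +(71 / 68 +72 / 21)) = 17010855 / 68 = 250159.63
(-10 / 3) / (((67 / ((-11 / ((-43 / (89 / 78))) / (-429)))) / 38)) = 16910 / 13146003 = 0.00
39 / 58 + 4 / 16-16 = -1749 / 116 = -15.08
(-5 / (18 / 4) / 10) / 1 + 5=44 / 9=4.89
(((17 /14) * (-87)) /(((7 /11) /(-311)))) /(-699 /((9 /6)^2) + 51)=-198.83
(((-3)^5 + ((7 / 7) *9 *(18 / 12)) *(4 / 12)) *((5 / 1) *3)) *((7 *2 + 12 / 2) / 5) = -14310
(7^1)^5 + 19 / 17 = 285738 / 17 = 16808.12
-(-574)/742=41/53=0.77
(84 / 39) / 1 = 28 / 13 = 2.15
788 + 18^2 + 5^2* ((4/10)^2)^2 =27816/25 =1112.64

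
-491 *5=-2455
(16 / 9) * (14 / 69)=0.36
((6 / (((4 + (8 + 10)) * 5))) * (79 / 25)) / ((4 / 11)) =237 / 500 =0.47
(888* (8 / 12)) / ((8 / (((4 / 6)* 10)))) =1480 / 3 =493.33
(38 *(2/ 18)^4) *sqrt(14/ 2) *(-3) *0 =0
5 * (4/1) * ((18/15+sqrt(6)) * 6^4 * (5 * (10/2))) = 777600+648000 * sqrt(6) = 2364869.35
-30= -30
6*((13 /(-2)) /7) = -39 /7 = -5.57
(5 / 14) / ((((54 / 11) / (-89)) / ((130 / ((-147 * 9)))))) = 318175 / 500094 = 0.64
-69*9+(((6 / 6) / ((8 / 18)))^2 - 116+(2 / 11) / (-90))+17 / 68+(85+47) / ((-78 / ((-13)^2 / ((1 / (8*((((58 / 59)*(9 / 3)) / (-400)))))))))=-1670106307 / 2336400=-714.82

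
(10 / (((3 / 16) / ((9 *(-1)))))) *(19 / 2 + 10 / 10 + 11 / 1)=-10320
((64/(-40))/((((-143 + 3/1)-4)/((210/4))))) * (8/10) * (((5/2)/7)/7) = 1/42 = 0.02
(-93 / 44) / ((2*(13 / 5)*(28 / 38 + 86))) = -8835 / 1885312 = -0.00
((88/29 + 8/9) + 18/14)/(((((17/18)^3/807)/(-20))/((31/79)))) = -3085604785440/78789781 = -39162.50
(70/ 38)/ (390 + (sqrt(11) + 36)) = 2982/ 689567 - 7 * sqrt(11)/ 689567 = 0.00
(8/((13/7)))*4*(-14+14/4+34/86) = -97328/559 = -174.11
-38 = -38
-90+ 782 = 692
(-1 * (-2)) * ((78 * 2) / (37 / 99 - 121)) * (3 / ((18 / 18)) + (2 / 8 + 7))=-158301 / 5971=-26.51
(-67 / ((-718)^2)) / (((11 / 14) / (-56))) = 13132 / 1417691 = 0.01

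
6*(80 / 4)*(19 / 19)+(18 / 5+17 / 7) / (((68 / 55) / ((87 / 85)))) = 5057127 / 40460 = 124.99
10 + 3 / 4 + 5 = 63 / 4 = 15.75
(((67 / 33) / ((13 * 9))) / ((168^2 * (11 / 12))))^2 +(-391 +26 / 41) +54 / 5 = -776426956549162102859 / 2045565872339109120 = -379.57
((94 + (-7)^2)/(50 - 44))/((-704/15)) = -0.51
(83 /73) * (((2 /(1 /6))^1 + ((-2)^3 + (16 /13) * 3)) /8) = 2075 /1898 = 1.09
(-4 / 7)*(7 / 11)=-4 / 11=-0.36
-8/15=-0.53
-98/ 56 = -7/ 4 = -1.75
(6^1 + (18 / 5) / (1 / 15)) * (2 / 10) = 12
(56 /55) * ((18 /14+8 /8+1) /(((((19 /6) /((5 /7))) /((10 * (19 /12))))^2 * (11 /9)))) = 207000 /5929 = 34.91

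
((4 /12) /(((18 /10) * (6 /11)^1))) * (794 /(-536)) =-21835 /43416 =-0.50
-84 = -84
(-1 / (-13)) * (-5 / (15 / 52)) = -4 / 3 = -1.33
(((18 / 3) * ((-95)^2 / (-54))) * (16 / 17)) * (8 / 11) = -1155200 / 1683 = -686.39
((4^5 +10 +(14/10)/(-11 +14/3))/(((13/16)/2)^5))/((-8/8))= -3295347212288/35272835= -93424.51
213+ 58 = 271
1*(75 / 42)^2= 3.19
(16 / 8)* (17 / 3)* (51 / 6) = 96.33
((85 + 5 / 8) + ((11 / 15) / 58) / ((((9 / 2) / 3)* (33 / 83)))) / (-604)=-2682439 / 18917280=-0.14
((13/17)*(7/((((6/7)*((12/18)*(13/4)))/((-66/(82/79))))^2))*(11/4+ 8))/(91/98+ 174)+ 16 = 9250627525/23033062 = 401.62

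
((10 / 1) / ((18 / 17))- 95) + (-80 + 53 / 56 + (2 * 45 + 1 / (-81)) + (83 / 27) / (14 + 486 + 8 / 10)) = -13242058 / 177471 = -74.62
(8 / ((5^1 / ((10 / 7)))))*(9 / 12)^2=9 / 7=1.29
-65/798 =-0.08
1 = 1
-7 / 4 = -1.75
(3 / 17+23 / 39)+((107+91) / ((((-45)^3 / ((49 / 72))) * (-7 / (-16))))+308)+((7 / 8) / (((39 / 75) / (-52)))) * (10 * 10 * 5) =-874846784818 / 20138625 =-43441.24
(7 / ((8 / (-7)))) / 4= -49 / 32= -1.53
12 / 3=4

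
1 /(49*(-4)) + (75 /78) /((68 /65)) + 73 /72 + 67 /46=583580 /172431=3.38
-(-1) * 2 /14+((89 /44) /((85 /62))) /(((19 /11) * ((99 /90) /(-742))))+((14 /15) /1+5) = -212686876 /373065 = -570.11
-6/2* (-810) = 2430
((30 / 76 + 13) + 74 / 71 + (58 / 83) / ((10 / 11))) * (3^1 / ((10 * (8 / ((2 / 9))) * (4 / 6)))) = 17025327 / 89573600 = 0.19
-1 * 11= -11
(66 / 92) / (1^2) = 33 / 46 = 0.72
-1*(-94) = 94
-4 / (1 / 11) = -44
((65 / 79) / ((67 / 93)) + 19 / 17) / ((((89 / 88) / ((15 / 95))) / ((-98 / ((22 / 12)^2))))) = -17216527104 / 1673736581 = -10.29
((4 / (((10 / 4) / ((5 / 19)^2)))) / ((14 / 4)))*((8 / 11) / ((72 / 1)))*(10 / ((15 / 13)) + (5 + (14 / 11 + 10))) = 65840 / 8255709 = 0.01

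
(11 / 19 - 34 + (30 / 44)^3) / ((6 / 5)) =-33486775 / 1213872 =-27.59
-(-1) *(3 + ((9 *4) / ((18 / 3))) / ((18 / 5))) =14 / 3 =4.67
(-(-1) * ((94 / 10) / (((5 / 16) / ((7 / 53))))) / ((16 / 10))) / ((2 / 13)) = 4277 / 265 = 16.14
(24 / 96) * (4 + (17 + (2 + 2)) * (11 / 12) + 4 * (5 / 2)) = 133 / 16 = 8.31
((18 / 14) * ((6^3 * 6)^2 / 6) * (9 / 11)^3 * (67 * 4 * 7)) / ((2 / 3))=738337358592 / 1331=554723785.57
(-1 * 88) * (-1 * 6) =528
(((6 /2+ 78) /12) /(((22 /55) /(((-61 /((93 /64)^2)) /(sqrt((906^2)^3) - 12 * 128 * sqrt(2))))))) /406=-302428815840 /187312227384804494987 - 624640 * sqrt(2) /187312227384804494987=-0.00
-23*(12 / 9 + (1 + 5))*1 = -506 / 3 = -168.67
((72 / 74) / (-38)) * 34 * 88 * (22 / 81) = -131648 / 6327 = -20.81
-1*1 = -1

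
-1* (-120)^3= 1728000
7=7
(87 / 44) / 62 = 87 / 2728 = 0.03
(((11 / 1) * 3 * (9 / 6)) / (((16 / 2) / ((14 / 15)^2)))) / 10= 539 / 1000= 0.54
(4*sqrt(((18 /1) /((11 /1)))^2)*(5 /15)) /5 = 24 /55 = 0.44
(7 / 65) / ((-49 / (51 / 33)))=-17 / 5005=-0.00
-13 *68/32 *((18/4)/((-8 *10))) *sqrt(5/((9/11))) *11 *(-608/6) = -46189 *sqrt(55)/80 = -4281.83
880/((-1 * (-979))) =80/89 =0.90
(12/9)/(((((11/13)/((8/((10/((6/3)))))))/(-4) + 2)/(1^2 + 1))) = 3328/2331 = 1.43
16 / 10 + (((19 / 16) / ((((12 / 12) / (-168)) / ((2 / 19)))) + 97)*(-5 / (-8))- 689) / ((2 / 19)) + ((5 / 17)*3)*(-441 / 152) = -78750113 / 12920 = -6095.21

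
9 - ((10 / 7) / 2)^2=416 / 49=8.49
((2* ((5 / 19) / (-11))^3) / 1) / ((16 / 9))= -1125 / 73034632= -0.00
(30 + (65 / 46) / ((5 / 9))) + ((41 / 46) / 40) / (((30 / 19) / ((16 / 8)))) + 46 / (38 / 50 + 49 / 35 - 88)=948734467 / 29614800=32.04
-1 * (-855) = 855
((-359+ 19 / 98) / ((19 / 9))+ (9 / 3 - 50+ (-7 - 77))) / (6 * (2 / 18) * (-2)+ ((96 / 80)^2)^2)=-1050729375 / 2584456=-406.56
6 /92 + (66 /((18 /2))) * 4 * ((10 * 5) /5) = 40489 /138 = 293.40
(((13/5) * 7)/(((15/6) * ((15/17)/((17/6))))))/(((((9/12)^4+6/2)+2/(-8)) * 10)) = 3366272/4415625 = 0.76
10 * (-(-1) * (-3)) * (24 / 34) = -360 / 17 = -21.18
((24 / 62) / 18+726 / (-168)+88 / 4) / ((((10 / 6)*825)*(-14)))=-46091 / 50127000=-0.00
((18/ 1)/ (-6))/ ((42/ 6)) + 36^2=9069/ 7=1295.57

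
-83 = -83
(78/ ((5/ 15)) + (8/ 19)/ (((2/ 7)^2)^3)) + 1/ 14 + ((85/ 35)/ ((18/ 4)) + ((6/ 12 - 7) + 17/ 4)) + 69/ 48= 2757355/ 2736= 1007.81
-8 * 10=-80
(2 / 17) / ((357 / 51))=2 / 119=0.02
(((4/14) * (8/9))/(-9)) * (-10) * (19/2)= 1520/567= 2.68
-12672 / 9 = -1408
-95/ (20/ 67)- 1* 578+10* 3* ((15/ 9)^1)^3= -27265/ 36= -757.36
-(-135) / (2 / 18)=1215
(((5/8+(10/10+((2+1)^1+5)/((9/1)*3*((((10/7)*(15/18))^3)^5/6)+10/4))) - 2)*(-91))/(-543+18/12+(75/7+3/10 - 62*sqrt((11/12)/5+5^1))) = -799842204685065579058720881/17327414364489585761846852224+3116025895704910695602277*sqrt(4665)/17327414364489585761846852224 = -0.03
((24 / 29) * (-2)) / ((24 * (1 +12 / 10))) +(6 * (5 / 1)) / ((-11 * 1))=-80 / 29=-2.76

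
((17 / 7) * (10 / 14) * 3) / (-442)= -15 / 1274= -0.01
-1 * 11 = -11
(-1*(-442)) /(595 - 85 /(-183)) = 2379 /3205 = 0.74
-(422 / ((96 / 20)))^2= -1113025 / 144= -7729.34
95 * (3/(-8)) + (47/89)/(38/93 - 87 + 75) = -13689219/383768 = -35.67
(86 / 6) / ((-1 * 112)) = -43 / 336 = -0.13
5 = 5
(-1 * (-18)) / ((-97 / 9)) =-1.67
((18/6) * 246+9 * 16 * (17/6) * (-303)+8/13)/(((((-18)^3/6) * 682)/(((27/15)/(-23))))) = -159751/11011572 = -0.01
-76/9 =-8.44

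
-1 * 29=-29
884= 884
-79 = -79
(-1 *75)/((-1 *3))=25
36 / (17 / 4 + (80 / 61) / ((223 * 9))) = 17629488 / 2081579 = 8.47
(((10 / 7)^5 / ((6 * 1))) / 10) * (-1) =-5000 / 50421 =-0.10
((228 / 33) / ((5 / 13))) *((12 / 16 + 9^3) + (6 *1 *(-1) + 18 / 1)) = 13324.53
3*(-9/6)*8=-36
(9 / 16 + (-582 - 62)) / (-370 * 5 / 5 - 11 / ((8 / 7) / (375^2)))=2059 / 4332434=0.00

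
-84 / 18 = -14 / 3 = -4.67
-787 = -787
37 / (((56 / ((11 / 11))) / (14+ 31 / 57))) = 30673 / 3192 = 9.61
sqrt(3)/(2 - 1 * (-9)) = 0.16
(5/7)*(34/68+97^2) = 94095/14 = 6721.07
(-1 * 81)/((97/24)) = -1944/97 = -20.04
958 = 958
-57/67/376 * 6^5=-55404/3149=-17.59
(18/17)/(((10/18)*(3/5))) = 54/17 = 3.18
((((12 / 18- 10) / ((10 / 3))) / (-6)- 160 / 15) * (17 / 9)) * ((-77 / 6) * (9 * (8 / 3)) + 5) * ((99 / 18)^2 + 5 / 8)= 7209683 / 40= 180242.08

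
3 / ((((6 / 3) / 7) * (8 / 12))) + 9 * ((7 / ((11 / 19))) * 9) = 43785 / 44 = 995.11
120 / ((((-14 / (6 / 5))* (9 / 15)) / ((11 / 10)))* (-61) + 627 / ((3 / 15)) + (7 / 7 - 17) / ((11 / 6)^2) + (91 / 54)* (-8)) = 0.03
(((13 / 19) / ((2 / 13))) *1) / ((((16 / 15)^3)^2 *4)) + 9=9.75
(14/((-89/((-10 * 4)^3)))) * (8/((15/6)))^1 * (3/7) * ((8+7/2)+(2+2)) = 19046400/89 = 214004.49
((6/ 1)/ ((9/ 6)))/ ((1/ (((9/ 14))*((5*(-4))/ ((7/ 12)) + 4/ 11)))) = -47016/ 539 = -87.23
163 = 163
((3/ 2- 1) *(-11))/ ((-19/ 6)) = 33/ 19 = 1.74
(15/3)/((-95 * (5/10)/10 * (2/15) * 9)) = -50/57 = -0.88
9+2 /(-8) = 35 /4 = 8.75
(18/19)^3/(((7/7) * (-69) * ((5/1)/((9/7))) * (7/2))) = -34992/38650465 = -0.00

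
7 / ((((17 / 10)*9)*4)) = 35 / 306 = 0.11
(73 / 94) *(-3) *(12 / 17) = -1314 / 799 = -1.64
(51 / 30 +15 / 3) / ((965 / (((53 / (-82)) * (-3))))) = 10653 / 791300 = 0.01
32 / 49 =0.65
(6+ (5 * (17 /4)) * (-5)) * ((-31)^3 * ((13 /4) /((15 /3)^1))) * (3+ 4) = 1087103381 /80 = 13588792.26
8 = 8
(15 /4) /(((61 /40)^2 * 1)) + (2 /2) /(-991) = 5942279 /3687511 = 1.61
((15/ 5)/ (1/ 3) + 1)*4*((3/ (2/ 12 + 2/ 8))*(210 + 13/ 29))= 60609.10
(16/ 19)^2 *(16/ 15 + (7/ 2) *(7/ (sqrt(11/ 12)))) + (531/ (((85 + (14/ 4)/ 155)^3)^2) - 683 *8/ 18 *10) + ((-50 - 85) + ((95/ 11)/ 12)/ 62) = -47094489515677871408483623129689670039/ 14857301654225899520791404601349640 + 12544 *sqrt(33)/ 3971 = -3151.64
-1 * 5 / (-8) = 5 / 8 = 0.62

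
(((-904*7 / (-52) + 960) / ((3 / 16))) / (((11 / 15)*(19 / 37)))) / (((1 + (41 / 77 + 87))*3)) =291364640 / 5051397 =57.68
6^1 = 6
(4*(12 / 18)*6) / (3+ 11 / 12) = 192 / 47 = 4.09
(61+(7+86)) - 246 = -92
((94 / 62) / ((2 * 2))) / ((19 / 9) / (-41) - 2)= -17343 / 93868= -0.18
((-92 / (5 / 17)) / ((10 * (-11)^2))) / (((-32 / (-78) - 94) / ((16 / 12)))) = 20332 / 5520625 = 0.00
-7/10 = -0.70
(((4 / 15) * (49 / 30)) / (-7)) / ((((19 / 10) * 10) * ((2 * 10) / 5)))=-7 / 8550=-0.00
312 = 312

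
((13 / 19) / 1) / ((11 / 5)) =65 / 209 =0.31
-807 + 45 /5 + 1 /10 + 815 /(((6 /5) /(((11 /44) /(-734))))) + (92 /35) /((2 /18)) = -477509801 /616560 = -774.47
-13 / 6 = -2.17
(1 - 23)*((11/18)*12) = -484/3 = -161.33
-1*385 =-385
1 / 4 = 0.25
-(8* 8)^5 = -1073741824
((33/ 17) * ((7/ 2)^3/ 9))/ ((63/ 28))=3773/ 918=4.11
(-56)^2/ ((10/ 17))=26656/ 5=5331.20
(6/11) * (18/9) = 12/11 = 1.09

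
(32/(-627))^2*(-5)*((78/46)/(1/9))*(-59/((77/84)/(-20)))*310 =-876515328000/11051293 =-79313.37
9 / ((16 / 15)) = 135 / 16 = 8.44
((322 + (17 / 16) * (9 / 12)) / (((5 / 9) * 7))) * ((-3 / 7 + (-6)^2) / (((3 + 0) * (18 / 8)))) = 1714697 / 3920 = 437.42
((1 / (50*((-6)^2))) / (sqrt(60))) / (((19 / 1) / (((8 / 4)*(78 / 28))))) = 13*sqrt(15) / 2394000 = 0.00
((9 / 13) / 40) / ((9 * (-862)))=-1 / 448240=-0.00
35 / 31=1.13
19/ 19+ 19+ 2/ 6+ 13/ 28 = 1747/ 84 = 20.80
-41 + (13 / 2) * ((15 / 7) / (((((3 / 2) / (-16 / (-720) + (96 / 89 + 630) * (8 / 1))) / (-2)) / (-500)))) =262857807113 / 5607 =46880293.76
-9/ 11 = -0.82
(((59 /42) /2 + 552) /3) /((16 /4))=46427 /1008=46.06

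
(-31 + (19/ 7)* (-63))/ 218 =-101/ 109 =-0.93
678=678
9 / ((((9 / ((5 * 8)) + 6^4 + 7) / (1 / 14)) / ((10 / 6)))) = 300 / 364903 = 0.00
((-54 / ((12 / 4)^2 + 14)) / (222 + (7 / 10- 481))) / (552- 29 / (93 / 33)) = 1860 / 110850593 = 0.00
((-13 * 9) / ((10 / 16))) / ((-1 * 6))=156 / 5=31.20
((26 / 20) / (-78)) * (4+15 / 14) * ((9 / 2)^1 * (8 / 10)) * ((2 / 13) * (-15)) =639 / 910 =0.70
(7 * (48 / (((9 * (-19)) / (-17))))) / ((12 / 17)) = 47.32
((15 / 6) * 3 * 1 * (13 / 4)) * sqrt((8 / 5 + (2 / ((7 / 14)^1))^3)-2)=39 * sqrt(1590) / 8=194.39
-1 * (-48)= 48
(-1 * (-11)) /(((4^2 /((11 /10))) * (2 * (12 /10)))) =121 /384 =0.32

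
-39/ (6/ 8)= -52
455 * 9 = 4095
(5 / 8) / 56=0.01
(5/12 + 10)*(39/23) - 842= -75839/92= -824.34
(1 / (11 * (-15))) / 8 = -0.00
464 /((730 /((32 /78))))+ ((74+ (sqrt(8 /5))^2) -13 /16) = 17092993 /227760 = 75.05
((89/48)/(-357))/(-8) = 89/137088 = 0.00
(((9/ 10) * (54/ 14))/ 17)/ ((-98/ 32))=-1944/ 29155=-0.07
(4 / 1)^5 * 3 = 3072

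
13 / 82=0.16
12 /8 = 3 /2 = 1.50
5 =5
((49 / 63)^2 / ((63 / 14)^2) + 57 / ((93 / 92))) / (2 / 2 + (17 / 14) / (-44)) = 7068417664 / 121831209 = 58.02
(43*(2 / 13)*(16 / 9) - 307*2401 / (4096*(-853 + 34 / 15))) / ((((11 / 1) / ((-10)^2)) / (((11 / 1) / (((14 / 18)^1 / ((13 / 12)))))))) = 261485156575 / 156807168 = 1667.56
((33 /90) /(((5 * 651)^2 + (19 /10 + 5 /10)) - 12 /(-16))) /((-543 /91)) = -286 /49312288161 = -0.00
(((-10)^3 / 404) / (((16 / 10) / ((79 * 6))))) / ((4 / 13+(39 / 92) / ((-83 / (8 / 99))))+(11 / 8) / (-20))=-9704687850000 / 3156798329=-3074.22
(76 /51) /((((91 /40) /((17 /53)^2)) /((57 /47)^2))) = 55969440 /564662371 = 0.10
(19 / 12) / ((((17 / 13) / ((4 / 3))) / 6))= 494 / 51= 9.69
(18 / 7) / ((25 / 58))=1044 / 175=5.97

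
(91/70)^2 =169/100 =1.69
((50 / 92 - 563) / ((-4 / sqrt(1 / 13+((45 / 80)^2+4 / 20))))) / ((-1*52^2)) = -0.04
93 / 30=31 / 10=3.10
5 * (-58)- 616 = -906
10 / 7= 1.43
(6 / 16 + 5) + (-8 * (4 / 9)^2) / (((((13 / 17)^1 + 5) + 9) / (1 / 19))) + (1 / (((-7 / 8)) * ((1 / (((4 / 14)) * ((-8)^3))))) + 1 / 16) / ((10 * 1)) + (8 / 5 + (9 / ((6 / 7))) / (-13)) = 180209294197 / 7874114976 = 22.89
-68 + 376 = 308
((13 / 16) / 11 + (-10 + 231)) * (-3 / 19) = -116727 / 3344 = -34.91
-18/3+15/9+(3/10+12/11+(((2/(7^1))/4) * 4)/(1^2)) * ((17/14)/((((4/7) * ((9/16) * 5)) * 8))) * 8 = -53128/17325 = -3.07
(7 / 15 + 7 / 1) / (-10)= -56 / 75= -0.75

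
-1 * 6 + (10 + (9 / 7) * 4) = 64 / 7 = 9.14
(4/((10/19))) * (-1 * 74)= -2812/5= -562.40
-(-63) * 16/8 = 126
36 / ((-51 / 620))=-7440 / 17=-437.65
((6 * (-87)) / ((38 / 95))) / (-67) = 1305 / 67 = 19.48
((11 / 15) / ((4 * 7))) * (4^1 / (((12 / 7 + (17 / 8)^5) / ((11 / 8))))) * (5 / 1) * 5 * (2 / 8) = 123904 / 6199329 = 0.02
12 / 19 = 0.63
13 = 13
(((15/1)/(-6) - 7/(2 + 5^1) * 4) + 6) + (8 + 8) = 31/2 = 15.50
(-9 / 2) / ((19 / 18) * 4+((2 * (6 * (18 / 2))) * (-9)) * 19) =81 / 332348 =0.00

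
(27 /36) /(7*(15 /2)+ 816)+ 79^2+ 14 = 7243291 /1158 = 6255.00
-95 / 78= -1.22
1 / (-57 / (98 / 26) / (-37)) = 2.45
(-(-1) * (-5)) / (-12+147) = -1 / 27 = -0.04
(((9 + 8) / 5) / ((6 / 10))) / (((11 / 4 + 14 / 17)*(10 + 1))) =1156 / 8019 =0.14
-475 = -475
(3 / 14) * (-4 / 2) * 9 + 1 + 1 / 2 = -33 / 14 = -2.36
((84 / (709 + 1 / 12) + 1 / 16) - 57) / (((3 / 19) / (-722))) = 53058281489 / 204216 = 259814.52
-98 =-98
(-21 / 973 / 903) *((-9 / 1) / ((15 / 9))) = 27 / 209195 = 0.00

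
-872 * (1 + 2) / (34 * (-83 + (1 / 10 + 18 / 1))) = 13080 / 11033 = 1.19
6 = 6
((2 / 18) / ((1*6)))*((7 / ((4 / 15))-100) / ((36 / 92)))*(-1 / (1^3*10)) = 1357 / 3888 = 0.35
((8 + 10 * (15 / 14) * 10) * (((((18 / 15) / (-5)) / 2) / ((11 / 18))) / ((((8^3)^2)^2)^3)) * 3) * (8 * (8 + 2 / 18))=-264771 / 19521819243514732783049229362790400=-0.00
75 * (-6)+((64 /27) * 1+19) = -11573 /27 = -428.63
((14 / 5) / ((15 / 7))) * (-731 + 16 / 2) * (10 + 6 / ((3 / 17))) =-1039192 / 25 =-41567.68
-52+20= -32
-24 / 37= -0.65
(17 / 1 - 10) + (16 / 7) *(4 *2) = 177 / 7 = 25.29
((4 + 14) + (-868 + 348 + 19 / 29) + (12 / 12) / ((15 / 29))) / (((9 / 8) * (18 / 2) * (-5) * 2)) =868976 / 176175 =4.93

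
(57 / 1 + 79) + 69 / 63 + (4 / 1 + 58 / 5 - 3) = 15718 / 105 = 149.70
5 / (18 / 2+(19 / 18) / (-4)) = 0.57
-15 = -15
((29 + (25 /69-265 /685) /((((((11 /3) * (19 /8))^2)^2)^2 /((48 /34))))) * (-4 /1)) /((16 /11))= -79.75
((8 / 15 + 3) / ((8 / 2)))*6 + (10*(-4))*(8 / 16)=-147 / 10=-14.70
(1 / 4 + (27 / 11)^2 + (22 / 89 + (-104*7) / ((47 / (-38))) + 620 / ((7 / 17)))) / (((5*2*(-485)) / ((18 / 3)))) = -2.60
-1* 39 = -39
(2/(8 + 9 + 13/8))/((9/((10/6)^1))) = 80/4023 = 0.02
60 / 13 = 4.62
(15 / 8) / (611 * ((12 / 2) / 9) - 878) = -45 / 11296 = -0.00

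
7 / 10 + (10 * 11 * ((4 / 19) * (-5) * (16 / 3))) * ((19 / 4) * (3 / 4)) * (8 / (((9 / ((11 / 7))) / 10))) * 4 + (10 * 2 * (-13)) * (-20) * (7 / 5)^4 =-324272387 / 3150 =-102943.61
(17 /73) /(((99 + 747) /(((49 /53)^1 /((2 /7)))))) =0.00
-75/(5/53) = -795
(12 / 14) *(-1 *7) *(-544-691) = 7410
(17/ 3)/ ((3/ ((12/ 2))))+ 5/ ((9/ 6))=14.67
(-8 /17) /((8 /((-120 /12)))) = 10 /17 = 0.59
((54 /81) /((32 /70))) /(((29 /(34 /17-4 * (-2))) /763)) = 133525 /348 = 383.69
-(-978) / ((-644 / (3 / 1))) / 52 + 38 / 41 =576125 / 686504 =0.84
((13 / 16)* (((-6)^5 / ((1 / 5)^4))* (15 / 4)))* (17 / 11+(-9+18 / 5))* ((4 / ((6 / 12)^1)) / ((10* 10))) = 50228100 / 11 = 4566190.91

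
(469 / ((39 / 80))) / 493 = 37520 / 19227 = 1.95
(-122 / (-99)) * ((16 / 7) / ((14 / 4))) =3904 / 4851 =0.80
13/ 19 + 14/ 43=825/ 817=1.01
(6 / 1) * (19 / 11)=114 / 11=10.36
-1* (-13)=13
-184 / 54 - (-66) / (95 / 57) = 4886 / 135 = 36.19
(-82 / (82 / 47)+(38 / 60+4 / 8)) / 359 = -688 / 5385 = -0.13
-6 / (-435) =2 / 145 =0.01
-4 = -4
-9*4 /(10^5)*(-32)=0.01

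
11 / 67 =0.16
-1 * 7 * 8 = -56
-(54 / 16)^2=-729 / 64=-11.39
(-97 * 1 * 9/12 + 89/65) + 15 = -14659/260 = -56.38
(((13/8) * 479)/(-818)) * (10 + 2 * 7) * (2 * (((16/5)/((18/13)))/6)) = -323804/18405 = -17.59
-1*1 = -1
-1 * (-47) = 47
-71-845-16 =-932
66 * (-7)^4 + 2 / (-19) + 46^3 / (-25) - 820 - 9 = 73028141 / 475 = 153743.45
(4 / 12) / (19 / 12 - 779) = -4 / 9329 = -0.00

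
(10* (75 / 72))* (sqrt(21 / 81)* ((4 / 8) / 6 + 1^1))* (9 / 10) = 325* sqrt(21) / 288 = 5.17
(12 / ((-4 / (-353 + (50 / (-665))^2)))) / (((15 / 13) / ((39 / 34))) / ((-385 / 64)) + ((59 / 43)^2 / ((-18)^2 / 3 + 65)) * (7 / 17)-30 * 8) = -189366700554855681 / 42945753866006411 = -4.41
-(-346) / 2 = 173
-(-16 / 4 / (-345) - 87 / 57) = 9929 / 6555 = 1.51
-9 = -9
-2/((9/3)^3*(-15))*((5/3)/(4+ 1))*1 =2/1215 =0.00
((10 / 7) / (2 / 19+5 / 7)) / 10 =0.17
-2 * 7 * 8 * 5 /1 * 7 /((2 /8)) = -15680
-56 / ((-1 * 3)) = 56 / 3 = 18.67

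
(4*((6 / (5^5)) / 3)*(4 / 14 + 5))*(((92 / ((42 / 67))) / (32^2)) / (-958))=-0.00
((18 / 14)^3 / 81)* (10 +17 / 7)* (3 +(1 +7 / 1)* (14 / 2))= 46197 / 2401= 19.24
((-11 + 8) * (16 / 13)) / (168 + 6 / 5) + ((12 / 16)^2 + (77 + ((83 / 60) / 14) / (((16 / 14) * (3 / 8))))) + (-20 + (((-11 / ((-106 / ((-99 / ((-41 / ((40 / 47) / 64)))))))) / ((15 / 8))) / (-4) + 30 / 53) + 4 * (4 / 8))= 57678757943 / 955946160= 60.34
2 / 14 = 1 / 7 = 0.14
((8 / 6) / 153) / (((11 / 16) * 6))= 0.00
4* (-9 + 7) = -8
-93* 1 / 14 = -93 / 14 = -6.64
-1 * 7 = -7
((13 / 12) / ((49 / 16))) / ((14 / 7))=0.18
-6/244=-3/122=-0.02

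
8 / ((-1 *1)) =-8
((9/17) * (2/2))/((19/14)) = 126/323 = 0.39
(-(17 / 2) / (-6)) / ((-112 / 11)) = -187 / 1344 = -0.14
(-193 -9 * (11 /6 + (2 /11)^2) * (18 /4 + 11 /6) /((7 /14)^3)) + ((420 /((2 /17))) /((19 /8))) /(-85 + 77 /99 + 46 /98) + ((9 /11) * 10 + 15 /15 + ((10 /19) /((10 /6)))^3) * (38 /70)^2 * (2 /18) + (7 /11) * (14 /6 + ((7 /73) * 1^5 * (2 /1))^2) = -30224286512057347 /28507776436755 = -1060.21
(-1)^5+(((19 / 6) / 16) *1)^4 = -84804335 / 84934656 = -1.00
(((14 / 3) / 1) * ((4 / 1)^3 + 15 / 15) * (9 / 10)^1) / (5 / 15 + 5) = 819 / 16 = 51.19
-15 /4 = -3.75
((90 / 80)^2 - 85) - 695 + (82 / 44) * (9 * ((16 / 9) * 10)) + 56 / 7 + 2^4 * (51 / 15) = -1471897 / 3520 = -418.15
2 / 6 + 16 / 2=25 / 3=8.33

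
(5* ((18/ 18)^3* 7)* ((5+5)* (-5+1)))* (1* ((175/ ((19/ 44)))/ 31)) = -18302.21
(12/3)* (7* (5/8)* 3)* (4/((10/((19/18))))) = 133/6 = 22.17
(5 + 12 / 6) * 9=63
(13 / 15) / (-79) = -13 / 1185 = -0.01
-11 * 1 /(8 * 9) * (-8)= 1.22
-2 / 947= -0.00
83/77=1.08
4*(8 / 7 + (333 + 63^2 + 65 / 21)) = 361724 / 21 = 17224.95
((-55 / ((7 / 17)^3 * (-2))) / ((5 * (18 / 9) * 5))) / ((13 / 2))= 54043 / 44590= 1.21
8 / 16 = 1 / 2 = 0.50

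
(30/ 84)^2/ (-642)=-25/ 125832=-0.00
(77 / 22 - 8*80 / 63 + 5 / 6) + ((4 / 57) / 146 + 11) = 452204 / 87381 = 5.18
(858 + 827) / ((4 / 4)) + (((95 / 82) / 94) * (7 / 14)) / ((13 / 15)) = 1685.01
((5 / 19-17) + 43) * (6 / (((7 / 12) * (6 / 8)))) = 47904 / 133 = 360.18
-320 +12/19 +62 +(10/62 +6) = -147961/589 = -251.21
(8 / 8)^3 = 1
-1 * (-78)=78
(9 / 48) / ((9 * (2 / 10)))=5 / 48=0.10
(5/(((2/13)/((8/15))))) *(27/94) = 234/47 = 4.98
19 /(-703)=-1 /37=-0.03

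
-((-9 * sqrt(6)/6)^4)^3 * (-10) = 1937102445/32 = 60534451.41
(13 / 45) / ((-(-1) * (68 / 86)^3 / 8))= 1033591 / 221085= 4.68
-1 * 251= -251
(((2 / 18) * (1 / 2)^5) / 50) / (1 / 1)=1 / 14400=0.00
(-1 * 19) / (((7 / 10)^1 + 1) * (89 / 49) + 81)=-9310 / 41203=-0.23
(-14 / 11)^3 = -2744 / 1331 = -2.06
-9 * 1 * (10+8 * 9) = -738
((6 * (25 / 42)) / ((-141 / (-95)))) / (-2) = -2375 / 1974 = -1.20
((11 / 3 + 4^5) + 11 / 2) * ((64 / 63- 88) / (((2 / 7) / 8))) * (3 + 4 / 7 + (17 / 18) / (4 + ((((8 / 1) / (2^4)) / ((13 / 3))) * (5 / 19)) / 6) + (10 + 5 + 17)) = -606470462099920 / 6730857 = -90103008.00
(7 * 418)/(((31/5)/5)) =2359.68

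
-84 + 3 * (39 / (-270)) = -84.43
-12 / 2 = -6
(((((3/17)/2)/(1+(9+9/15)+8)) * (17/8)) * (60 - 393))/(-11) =0.31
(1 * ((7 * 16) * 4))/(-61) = -448/61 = -7.34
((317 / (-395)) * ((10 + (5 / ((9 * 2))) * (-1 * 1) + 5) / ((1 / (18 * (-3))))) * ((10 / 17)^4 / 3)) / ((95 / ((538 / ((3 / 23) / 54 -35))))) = -4.12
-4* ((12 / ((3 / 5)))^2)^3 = -256000000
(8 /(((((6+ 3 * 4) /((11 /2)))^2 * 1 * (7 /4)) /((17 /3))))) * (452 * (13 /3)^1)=24173864 /5103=4737.19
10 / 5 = 2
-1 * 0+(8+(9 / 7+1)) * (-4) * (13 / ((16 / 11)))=-2574 / 7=-367.71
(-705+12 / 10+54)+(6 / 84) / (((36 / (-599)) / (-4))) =-406379 / 630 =-645.05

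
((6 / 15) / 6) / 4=1 / 60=0.02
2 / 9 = 0.22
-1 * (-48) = 48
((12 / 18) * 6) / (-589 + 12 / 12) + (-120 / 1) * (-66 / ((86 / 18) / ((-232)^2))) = 563976483797 / 6321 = 89222667.90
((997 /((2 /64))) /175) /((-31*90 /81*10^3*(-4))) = 8973 /6781250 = 0.00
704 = 704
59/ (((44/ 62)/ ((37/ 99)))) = 67673/ 2178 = 31.07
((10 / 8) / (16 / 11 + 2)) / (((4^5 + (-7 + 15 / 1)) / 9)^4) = 4455 / 2128518152192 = 0.00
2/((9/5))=10/9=1.11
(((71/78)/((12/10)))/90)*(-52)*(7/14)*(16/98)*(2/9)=-0.01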